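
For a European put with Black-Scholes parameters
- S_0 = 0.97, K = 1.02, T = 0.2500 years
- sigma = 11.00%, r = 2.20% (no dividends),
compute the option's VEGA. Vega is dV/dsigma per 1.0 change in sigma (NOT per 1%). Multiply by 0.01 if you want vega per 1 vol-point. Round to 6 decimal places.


Answer: Vega = 0.142030

Derivation:
d1 = -0.7863515415; d2 = -0.8413515415
phi(d1) = 0.2928446818; exp(-qT) = 1.0000000000; exp(-rT) = 0.9945150973
Vega = S * exp(-qT) * phi(d1) * sqrt(T) = 0.9700 * 1.0000000000 * 0.2928446818 * 0.5000000000 = 0.142030


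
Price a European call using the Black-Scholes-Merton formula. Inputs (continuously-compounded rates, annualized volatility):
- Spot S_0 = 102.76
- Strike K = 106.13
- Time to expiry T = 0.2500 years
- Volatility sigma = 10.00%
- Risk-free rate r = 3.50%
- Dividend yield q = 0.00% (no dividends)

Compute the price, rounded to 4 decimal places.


d1 = (ln(S/K) + (r - q + 0.5*sigma^2) * T) / (sigma * sqrt(T)) = -0.44537171
d2 = d1 - sigma * sqrt(T) = -0.49537171
exp(-rT) = 0.99128817; exp(-qT) = 1.00000000
C = S_0 * exp(-qT) * N(d1) - K * exp(-rT) * N(d2)
N(d1) = 0.32802558; N(d2) = 0.31016888
C = 102.7600 * 1.00000000 * 0.32802558 - 106.1300 * 0.99128817 * 0.31016888 = 1.0765

Answer: Price = 1.0765


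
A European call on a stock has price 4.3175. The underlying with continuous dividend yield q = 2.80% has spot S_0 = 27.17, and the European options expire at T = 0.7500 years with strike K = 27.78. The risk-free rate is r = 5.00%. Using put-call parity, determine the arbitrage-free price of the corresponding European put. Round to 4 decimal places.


Put-call parity: C - P = S_0 * exp(-qT) - K * exp(-rT).
S_0 * exp(-qT) = 27.1700 * 0.97921896 = 26.60537927
K * exp(-rT) = 27.7800 * 0.96319442 = 26.75754092
P = C - S*exp(-qT) + K*exp(-rT)
P = 4.3175 - 26.60537927 + 26.75754092 = 4.4697

Answer: Put price = 4.4697


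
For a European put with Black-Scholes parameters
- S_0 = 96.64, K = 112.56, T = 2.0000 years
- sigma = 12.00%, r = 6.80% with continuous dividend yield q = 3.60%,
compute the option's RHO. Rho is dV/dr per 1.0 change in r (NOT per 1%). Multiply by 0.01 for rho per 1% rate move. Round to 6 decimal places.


Answer: Rho = -143.017317

Derivation:
d1 = -0.4366011883; d2 = -0.6063068158
phi(d1) = 0.3626747572; exp(-qT) = 0.9305308958; exp(-rT) = 0.8728426325
N(-d2) = 0.7278444833
Rho = -K*T*exp(-rT)*N(-d2) = -112.5600 * 2.0000 * 0.8728426325 * 0.7278444833 = -143.017317


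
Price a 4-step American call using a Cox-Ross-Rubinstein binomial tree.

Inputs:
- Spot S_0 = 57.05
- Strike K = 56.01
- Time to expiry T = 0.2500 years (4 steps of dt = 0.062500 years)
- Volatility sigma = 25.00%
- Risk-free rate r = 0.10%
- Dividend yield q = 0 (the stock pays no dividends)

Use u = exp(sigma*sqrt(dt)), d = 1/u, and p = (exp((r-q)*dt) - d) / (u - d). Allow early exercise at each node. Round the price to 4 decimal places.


dt = T/N = 0.062500
u = exp(sigma*sqrt(dt)) = 1.064494; d = 1/u = 0.939413
p = (exp((r-q)*dt) - d) / (u - d) = 0.484880
Discount per step: exp(-r*dt) = 0.999938
Stock lattice S(k, i) with i counting down-moves:
  k=0: S(0,0) = 57.0500
  k=1: S(1,0) = 60.7294; S(1,1) = 53.5935
  k=2: S(2,0) = 64.6461; S(2,1) = 57.0500; S(2,2) = 50.3464
  k=3: S(3,0) = 68.8154; S(3,1) = 60.7294; S(3,2) = 53.5935; S(3,3) = 47.2961
  k=4: S(4,0) = 73.2537; S(4,1) = 64.6461; S(4,2) = 57.0500; S(4,3) = 50.3464; S(4,4) = 44.4306
Terminal payoffs V(N, i) = max(S_T - K, 0):
  V(4,0) = 17.243650; V(4,1) = 8.636119; V(4,2) = 1.040000; V(4,3) = 0.000000; V(4,4) = 0.000000
Backward induction: V(k, i) = exp(-r*dt) * [p * V(k+1, i) + (1-p) * V(k+1, i+1)]; then take max(V_cont, immediate exercise) for American.
  V(3,0) = exp(-r*dt) * [p*17.243650 + (1-p)*8.636119] = 12.808936; exercise = 12.805436; V(3,0) = max -> 12.808936
  V(3,1) = exp(-r*dt) * [p*8.636119 + (1-p)*1.040000] = 4.722909; exercise = 4.719409; V(3,1) = max -> 4.722909
  V(3,2) = exp(-r*dt) * [p*1.040000 + (1-p)*0.000000] = 0.504243; exercise = 0.000000; V(3,2) = max -> 0.504243
  V(3,3) = exp(-r*dt) * [p*0.000000 + (1-p)*0.000000] = 0.000000; exercise = 0.000000; V(3,3) = max -> 0.000000
  V(2,0) = exp(-r*dt) * [p*12.808936 + (1-p)*4.722909] = 8.643120; exercise = 8.636119; V(2,0) = max -> 8.643120
  V(2,1) = exp(-r*dt) * [p*4.722909 + (1-p)*0.504243] = 2.549630; exercise = 1.040000; V(2,1) = max -> 2.549630
  V(2,2) = exp(-r*dt) * [p*0.504243 + (1-p)*0.000000] = 0.244482; exercise = 0.000000; V(2,2) = max -> 0.244482
  V(1,0) = exp(-r*dt) * [p*8.643120 + (1-p)*2.549630] = 5.503896; exercise = 4.719409; V(1,0) = max -> 5.503896
  V(1,1) = exp(-r*dt) * [p*2.549630 + (1-p)*0.244482] = 1.362117; exercise = 0.000000; V(1,1) = max -> 1.362117
  V(0,0) = exp(-r*dt) * [p*5.503896 + (1-p)*1.362117] = 3.370171; exercise = 1.040000; V(0,0) = max -> 3.370171

Answer: Price = V(0,0) = 3.3702


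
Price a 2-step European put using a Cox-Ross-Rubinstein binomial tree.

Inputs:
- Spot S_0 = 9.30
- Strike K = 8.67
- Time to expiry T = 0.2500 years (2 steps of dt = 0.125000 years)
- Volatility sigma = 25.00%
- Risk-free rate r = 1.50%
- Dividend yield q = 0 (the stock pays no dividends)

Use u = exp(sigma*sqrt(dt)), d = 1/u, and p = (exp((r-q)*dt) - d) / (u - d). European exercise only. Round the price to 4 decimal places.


Answer: Price = V(0,0) = 0.2286

Derivation:
dt = T/N = 0.125000
u = exp(sigma*sqrt(dt)) = 1.092412; d = 1/u = 0.915405
p = (exp((r-q)*dt) - d) / (u - d) = 0.488520
Discount per step: exp(-r*dt) = 0.998127
Stock lattice S(k, i) with i counting down-moves:
  k=0: S(0,0) = 9.3000
  k=1: S(1,0) = 10.1594; S(1,1) = 8.5133
  k=2: S(2,0) = 11.0983; S(2,1) = 9.3000; S(2,2) = 7.7931
Terminal payoffs V(N, i) = max(K - S_T, 0):
  V(2,0) = 0.000000; V(2,1) = 0.000000; V(2,2) = 0.876908
Backward induction: V(k, i) = exp(-r*dt) * [p * V(k+1, i) + (1-p) * V(k+1, i+1)].
  V(1,0) = exp(-r*dt) * [p*0.000000 + (1-p)*0.000000] = 0.000000
  V(1,1) = exp(-r*dt) * [p*0.000000 + (1-p)*0.876908] = 0.447681
  V(0,0) = exp(-r*dt) * [p*0.000000 + (1-p)*0.447681] = 0.228551


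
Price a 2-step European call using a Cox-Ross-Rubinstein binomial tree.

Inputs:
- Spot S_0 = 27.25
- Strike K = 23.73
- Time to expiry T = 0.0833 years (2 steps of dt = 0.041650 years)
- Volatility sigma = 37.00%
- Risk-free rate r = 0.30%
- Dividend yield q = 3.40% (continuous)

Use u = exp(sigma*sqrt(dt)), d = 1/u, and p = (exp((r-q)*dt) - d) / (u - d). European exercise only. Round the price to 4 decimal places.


Answer: Price = V(0,0) = 3.5322

Derivation:
dt = T/N = 0.041650
u = exp(sigma*sqrt(dt)) = 1.078435; d = 1/u = 0.927270
p = (exp((r-q)*dt) - d) / (u - d) = 0.472595
Discount per step: exp(-r*dt) = 0.999875
Stock lattice S(k, i) with i counting down-moves:
  k=0: S(0,0) = 27.2500
  k=1: S(1,0) = 29.3874; S(1,1) = 25.2681
  k=2: S(2,0) = 31.6923; S(2,1) = 27.2500; S(2,2) = 23.4303
Terminal payoffs V(N, i) = max(S_T - K, 0):
  V(2,0) = 7.962345; V(2,1) = 3.520000; V(2,2) = 0.000000
Backward induction: V(k, i) = exp(-r*dt) * [p * V(k+1, i) + (1-p) * V(k+1, i+1)].
  V(1,0) = exp(-r*dt) * [p*7.962345 + (1-p)*3.520000] = 5.618730
  V(1,1) = exp(-r*dt) * [p*3.520000 + (1-p)*0.000000] = 1.663328
  V(0,0) = exp(-r*dt) * [p*5.618730 + (1-p)*1.663328] = 3.532192


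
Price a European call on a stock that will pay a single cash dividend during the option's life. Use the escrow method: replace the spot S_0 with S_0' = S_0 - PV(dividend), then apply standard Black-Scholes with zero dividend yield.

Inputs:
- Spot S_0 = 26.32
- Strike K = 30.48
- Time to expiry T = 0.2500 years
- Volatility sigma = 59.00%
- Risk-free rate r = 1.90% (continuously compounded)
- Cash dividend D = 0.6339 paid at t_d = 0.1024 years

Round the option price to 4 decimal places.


Answer: Price = 1.4641

Derivation:
PV(D) = D * exp(-r * t_d) = 0.6339 * 0.99805629 = 0.63266788
S_0' = S_0 - PV(D) = 26.3200 - 0.63266788 = 25.68733212
d1 = (ln(S_0'/K) + (r + sigma^2/2)*T) / (sigma*sqrt(T)) = -0.41630601
d2 = d1 - sigma*sqrt(T) = -0.71130601
exp(-rT) = 0.99526126
N(d1) = 0.33859305; N(d2) = 0.23844731
C = S_0' * N(d1) - K * exp(-rT) * N(d2) = 25.68733212 * 0.33859305 - 30.4800 * 0.99526126 * 0.23844731 = 1.4641


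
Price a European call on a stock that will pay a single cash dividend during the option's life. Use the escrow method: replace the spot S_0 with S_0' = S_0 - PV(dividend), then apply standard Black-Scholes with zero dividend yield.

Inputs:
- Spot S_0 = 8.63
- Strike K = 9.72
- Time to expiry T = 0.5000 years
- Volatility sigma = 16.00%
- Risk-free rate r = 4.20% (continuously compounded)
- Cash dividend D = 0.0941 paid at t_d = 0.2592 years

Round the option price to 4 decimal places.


Answer: Price = 0.0913

Derivation:
PV(D) = D * exp(-r * t_d) = 0.0941 * 0.98917264 = 0.09308115
S_0' = S_0 - PV(D) = 8.6300 - 0.09308115 = 8.53691885
d1 = (ln(S_0'/K) + (r + sigma^2/2)*T) / (sigma*sqrt(T)) = -0.90496821
d2 = d1 - sigma*sqrt(T) = -1.01810530
exp(-rT) = 0.97921896
N(d1) = 0.18274111; N(d2) = 0.15431396
C = S_0' * N(d1) - K * exp(-rT) * N(d2) = 8.53691885 * 0.18274111 - 9.7200 * 0.97921896 * 0.15431396 = 0.0913


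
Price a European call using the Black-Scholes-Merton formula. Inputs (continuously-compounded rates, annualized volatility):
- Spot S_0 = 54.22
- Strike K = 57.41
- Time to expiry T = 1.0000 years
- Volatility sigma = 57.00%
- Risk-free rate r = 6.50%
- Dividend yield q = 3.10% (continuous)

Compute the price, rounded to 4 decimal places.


d1 = (ln(S/K) + (r - q + 0.5*sigma^2) * T) / (sigma * sqrt(T)) = 0.24435323
d2 = d1 - sigma * sqrt(T) = -0.32564677
exp(-rT) = 0.93706746; exp(-qT) = 0.96947557
C = S_0 * exp(-qT) * N(d1) - K * exp(-rT) * N(d2)
N(d1) = 0.59652137; N(d2) = 0.37234581
C = 54.2200 * 0.96947557 * 0.59652137 - 57.4100 * 0.93706746 * 0.37234581 = 11.3250

Answer: Price = 11.3250


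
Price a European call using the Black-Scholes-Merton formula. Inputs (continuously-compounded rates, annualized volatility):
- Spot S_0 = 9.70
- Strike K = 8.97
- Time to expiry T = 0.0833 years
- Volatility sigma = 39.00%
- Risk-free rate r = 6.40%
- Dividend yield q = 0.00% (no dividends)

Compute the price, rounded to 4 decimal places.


Answer: Price = 0.9167

Derivation:
d1 = (ln(S/K) + (r - q + 0.5*sigma^2) * T) / (sigma * sqrt(T)) = 0.79873622
d2 = d1 - sigma * sqrt(T) = 0.68617543
exp(-rT) = 0.99468299; exp(-qT) = 1.00000000
C = S_0 * exp(-qT) * N(d1) - K * exp(-rT) * N(d2)
N(d1) = 0.78777831; N(d2) = 0.75369876
C = 9.7000 * 1.00000000 * 0.78777831 - 8.9700 * 0.99468299 * 0.75369876 = 0.9167


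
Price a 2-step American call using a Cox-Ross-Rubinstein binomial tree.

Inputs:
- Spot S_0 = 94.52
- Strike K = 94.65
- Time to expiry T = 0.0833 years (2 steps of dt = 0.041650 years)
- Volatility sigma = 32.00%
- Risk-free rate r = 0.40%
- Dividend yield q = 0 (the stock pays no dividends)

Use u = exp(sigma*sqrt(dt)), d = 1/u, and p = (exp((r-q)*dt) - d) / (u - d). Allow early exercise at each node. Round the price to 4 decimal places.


dt = T/N = 0.041650
u = exp(sigma*sqrt(dt)) = 1.067486; d = 1/u = 0.936780
p = (exp((r-q)*dt) - d) / (u - d) = 0.484954
Discount per step: exp(-r*dt) = 0.999833
Stock lattice S(k, i) with i counting down-moves:
  k=0: S(0,0) = 94.5200
  k=1: S(1,0) = 100.8988; S(1,1) = 88.5445
  k=2: S(2,0) = 107.7081; S(2,1) = 94.5200; S(2,2) = 82.9467
Terminal payoffs V(N, i) = max(S_T - K, 0):
  V(2,0) = 13.058098; V(2,1) = 0.000000; V(2,2) = 0.000000
Backward induction: V(k, i) = exp(-r*dt) * [p * V(k+1, i) + (1-p) * V(k+1, i+1)]; then take max(V_cont, immediate exercise) for American.
  V(1,0) = exp(-r*dt) * [p*13.058098 + (1-p)*0.000000] = 6.331520; exercise = 6.248808; V(1,0) = max -> 6.331520
  V(1,1) = exp(-r*dt) * [p*0.000000 + (1-p)*0.000000] = 0.000000; exercise = 0.000000; V(1,1) = max -> 0.000000
  V(0,0) = exp(-r*dt) * [p*6.331520 + (1-p)*0.000000] = 3.069984; exercise = 0.000000; V(0,0) = max -> 3.069984

Answer: Price = V(0,0) = 3.0700


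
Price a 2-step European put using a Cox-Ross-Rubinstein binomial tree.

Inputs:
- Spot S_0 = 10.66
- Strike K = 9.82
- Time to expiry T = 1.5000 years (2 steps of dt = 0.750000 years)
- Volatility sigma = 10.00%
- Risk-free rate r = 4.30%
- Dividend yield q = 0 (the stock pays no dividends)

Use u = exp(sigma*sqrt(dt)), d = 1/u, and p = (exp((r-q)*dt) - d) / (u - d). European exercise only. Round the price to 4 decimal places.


Answer: Price = V(0,0) = 0.0887

Derivation:
dt = T/N = 0.750000
u = exp(sigma*sqrt(dt)) = 1.090463; d = 1/u = 0.917042
p = (exp((r-q)*dt) - d) / (u - d) = 0.667357
Discount per step: exp(-r*dt) = 0.968264
Stock lattice S(k, i) with i counting down-moves:
  k=0: S(0,0) = 10.6600
  k=1: S(1,0) = 11.6243; S(1,1) = 9.7757
  k=2: S(2,0) = 12.6759; S(2,1) = 10.6600; S(2,2) = 8.9647
Terminal payoffs V(N, i) = max(K - S_T, 0):
  V(2,0) = 0.000000; V(2,1) = 0.000000; V(2,2) = 0.855312
Backward induction: V(k, i) = exp(-r*dt) * [p * V(k+1, i) + (1-p) * V(k+1, i+1)].
  V(1,0) = exp(-r*dt) * [p*0.000000 + (1-p)*0.000000] = 0.000000
  V(1,1) = exp(-r*dt) * [p*0.000000 + (1-p)*0.855312] = 0.275484
  V(0,0) = exp(-r*dt) * [p*0.000000 + (1-p)*0.275484] = 0.088730


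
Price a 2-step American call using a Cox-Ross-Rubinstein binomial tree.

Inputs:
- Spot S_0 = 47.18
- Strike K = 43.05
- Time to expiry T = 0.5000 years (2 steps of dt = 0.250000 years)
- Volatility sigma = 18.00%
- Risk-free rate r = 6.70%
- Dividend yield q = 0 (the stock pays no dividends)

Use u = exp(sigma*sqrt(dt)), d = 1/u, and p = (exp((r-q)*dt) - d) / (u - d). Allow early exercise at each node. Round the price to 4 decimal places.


Answer: Price = V(0,0) = 6.1958

Derivation:
dt = T/N = 0.250000
u = exp(sigma*sqrt(dt)) = 1.094174; d = 1/u = 0.913931
p = (exp((r-q)*dt) - d) / (u - d) = 0.571228
Discount per step: exp(-r*dt) = 0.983390
Stock lattice S(k, i) with i counting down-moves:
  k=0: S(0,0) = 47.1800
  k=1: S(1,0) = 51.6231; S(1,1) = 43.1193
  k=2: S(2,0) = 56.4847; S(2,1) = 47.1800; S(2,2) = 39.4080
Terminal payoffs V(N, i) = max(S_T - K, 0):
  V(2,0) = 13.434715; V(2,1) = 4.130000; V(2,2) = 0.000000
Backward induction: V(k, i) = exp(-r*dt) * [p * V(k+1, i) + (1-p) * V(k+1, i+1)]; then take max(V_cont, immediate exercise) for American.
  V(1,0) = exp(-r*dt) * [p*13.434715 + (1-p)*4.130000] = 9.288225; exercise = 8.573143; V(1,0) = max -> 9.288225
  V(1,1) = exp(-r*dt) * [p*4.130000 + (1-p)*0.000000] = 2.319984; exercise = 0.069273; V(1,1) = max -> 2.319984
  V(0,0) = exp(-r*dt) * [p*9.288225 + (1-p)*2.319984] = 6.195784; exercise = 4.130000; V(0,0) = max -> 6.195784


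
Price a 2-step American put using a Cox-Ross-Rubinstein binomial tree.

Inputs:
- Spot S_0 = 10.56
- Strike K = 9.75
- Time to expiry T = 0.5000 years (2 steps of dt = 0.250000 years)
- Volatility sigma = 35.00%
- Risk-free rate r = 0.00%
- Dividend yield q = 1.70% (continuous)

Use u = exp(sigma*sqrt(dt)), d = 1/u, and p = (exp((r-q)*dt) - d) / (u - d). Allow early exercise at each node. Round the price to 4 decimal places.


Answer: Price = V(0,0) = 0.7129

Derivation:
dt = T/N = 0.250000
u = exp(sigma*sqrt(dt)) = 1.191246; d = 1/u = 0.839457
p = (exp((r-q)*dt) - d) / (u - d) = 0.444306
Discount per step: exp(-r*dt) = 1.000000
Stock lattice S(k, i) with i counting down-moves:
  k=0: S(0,0) = 10.5600
  k=1: S(1,0) = 12.5796; S(1,1) = 8.8647
  k=2: S(2,0) = 14.9854; S(2,1) = 10.5600; S(2,2) = 7.4415
Terminal payoffs V(N, i) = max(K - S_T, 0):
  V(2,0) = 0.000000; V(2,1) = 0.000000; V(2,2) = 2.308494
Backward induction: V(k, i) = exp(-r*dt) * [p * V(k+1, i) + (1-p) * V(k+1, i+1)]; then take max(V_cont, immediate exercise) for American.
  V(1,0) = exp(-r*dt) * [p*0.000000 + (1-p)*0.000000] = 0.000000; exercise = 0.000000; V(1,0) = max -> 0.000000
  V(1,1) = exp(-r*dt) * [p*0.000000 + (1-p)*2.308494] = 1.282816; exercise = 0.885334; V(1,1) = max -> 1.282816
  V(0,0) = exp(-r*dt) * [p*0.000000 + (1-p)*1.282816] = 0.712854; exercise = 0.000000; V(0,0) = max -> 0.712854


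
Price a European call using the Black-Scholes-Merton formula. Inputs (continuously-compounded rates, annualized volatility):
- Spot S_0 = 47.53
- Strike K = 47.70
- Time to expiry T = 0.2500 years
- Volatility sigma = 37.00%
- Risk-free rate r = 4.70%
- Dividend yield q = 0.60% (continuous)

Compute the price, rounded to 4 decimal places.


d1 = (ln(S/K) + (r - q + 0.5*sigma^2) * T) / (sigma * sqrt(T)) = 0.12860645
d2 = d1 - sigma * sqrt(T) = -0.05639355
exp(-rT) = 0.98831876; exp(-qT) = 0.99850112
C = S_0 * exp(-qT) * N(d1) - K * exp(-rT) * N(d2)
N(d1) = 0.55116547; N(d2) = 0.47751415
C = 47.5300 * 0.99850112 * 0.55116547 - 47.7000 * 0.98831876 * 0.47751415 = 3.6463

Answer: Price = 3.6463


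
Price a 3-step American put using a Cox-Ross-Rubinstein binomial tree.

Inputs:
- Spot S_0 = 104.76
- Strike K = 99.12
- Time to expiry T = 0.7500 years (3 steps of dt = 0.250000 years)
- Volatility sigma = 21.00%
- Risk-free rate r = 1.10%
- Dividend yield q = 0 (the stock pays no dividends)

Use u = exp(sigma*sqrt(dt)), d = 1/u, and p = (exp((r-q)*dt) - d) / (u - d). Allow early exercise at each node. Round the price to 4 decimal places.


Answer: Price = V(0,0) = 4.9404

Derivation:
dt = T/N = 0.250000
u = exp(sigma*sqrt(dt)) = 1.110711; d = 1/u = 0.900325
p = (exp((r-q)*dt) - d) / (u - d) = 0.486863
Discount per step: exp(-r*dt) = 0.997254
Stock lattice S(k, i) with i counting down-moves:
  k=0: S(0,0) = 104.7600
  k=1: S(1,0) = 116.3580; S(1,1) = 94.3180
  k=2: S(2,0) = 129.2401; S(2,1) = 104.7600; S(2,2) = 84.9168
  k=3: S(3,0) = 143.5484; S(3,1) = 116.3580; S(3,2) = 94.3180; S(3,3) = 76.4527
Terminal payoffs V(N, i) = max(K - S_T, 0):
  V(3,0) = 0.000000; V(3,1) = 0.000000; V(3,2) = 4.802003; V(3,3) = 22.667318
Backward induction: V(k, i) = exp(-r*dt) * [p * V(k+1, i) + (1-p) * V(k+1, i+1)]; then take max(V_cont, immediate exercise) for American.
  V(2,0) = exp(-r*dt) * [p*0.000000 + (1-p)*0.000000] = 0.000000; exercise = 0.000000; V(2,0) = max -> 0.000000
  V(2,1) = exp(-r*dt) * [p*0.000000 + (1-p)*4.802003] = 2.457317; exercise = 0.000000; V(2,1) = max -> 2.457317
  V(2,2) = exp(-r*dt) * [p*4.802003 + (1-p)*22.667318] = 13.930989; exercise = 14.203194; V(2,2) = max -> 14.203194
  V(1,0) = exp(-r*dt) * [p*0.000000 + (1-p)*2.457317] = 1.257477; exercise = 0.000000; V(1,0) = max -> 1.257477
  V(1,1) = exp(-r*dt) * [p*2.457317 + (1-p)*14.203194] = 8.461257; exercise = 4.802003; V(1,1) = max -> 8.461257
  V(0,0) = exp(-r*dt) * [p*1.257477 + (1-p)*8.461257] = 4.940396; exercise = 0.000000; V(0,0) = max -> 4.940396


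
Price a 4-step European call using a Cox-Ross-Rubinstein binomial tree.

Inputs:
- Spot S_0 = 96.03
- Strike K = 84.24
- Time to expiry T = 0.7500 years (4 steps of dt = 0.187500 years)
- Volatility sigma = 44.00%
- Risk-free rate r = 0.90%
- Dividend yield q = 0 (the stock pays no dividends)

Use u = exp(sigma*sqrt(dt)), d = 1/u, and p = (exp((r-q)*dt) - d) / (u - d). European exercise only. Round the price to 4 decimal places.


Answer: Price = V(0,0) = 21.1826

Derivation:
dt = T/N = 0.187500
u = exp(sigma*sqrt(dt)) = 1.209885; d = 1/u = 0.826525
p = (exp((r-q)*dt) - d) / (u - d) = 0.456918
Discount per step: exp(-r*dt) = 0.998314
Stock lattice S(k, i) with i counting down-moves:
  k=0: S(0,0) = 96.0300
  k=1: S(1,0) = 116.1853; S(1,1) = 79.3712
  k=2: S(2,0) = 140.5709; S(2,1) = 96.0300; S(2,2) = 65.6022
  k=3: S(3,0) = 170.0746; S(3,1) = 116.1853; S(3,2) = 79.3712; S(3,3) = 54.2218
  k=4: S(4,0) = 205.7708; S(4,1) = 140.5709; S(4,2) = 96.0300; S(4,3) = 65.6022; S(4,4) = 44.8157
Terminal payoffs V(N, i) = max(S_T - K, 0):
  V(4,0) = 121.530814; V(4,1) = 56.330876; V(4,2) = 11.790000; V(4,3) = 0.000000; V(4,4) = 0.000000
Backward induction: V(k, i) = exp(-r*dt) * [p * V(k+1, i) + (1-p) * V(k+1, i+1)].
  V(3,0) = exp(-r*dt) * [p*121.530814 + (1-p)*56.330876] = 85.976677
  V(3,1) = exp(-r*dt) * [p*56.330876 + (1-p)*11.790000] = 32.087324
  V(3,2) = exp(-r*dt) * [p*11.790000 + (1-p)*0.000000] = 5.377977
  V(3,3) = exp(-r*dt) * [p*0.000000 + (1-p)*0.000000] = 0.000000
  V(2,0) = exp(-r*dt) * [p*85.976677 + (1-p)*32.087324] = 56.614707
  V(2,1) = exp(-r*dt) * [p*32.087324 + (1-p)*5.377977] = 17.552307
  V(2,2) = exp(-r*dt) * [p*5.377977 + (1-p)*0.000000] = 2.453150
  V(1,0) = exp(-r*dt) * [p*56.614707 + (1-p)*17.552307] = 35.340923
  V(1,1) = exp(-r*dt) * [p*17.552307 + (1-p)*2.453150] = 9.336454
  V(0,0) = exp(-r*dt) * [p*35.340923 + (1-p)*9.336454] = 21.182581


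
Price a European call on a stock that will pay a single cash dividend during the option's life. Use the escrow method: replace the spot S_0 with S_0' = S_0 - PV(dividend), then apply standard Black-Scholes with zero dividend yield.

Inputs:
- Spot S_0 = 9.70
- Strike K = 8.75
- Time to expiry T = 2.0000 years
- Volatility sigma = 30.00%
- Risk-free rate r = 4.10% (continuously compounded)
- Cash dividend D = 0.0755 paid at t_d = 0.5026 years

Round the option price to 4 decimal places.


PV(D) = D * exp(-r * t_d) = 0.0755 * 0.97960427 = 0.07396012
S_0' = S_0 - PV(D) = 9.7000 - 0.07396012 = 9.62603988
d1 = (ln(S_0'/K) + (r + sigma^2/2)*T) / (sigma*sqrt(T)) = 0.63031077
d2 = d1 - sigma*sqrt(T) = 0.20604670
exp(-rT) = 0.92127196
N(d1) = 0.73575436; N(d2) = 0.58162279
C = S_0' * N(d1) - K * exp(-rT) * N(d2) = 9.62603988 * 0.73575436 - 8.7500 * 0.92127196 * 0.58162279 = 2.3939

Answer: Price = 2.3939


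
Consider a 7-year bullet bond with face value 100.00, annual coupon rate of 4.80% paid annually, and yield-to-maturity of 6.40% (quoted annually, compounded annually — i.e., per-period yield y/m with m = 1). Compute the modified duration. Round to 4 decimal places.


Answer: Modified duration = 5.6948

Derivation:
Coupon per period c = face * coupon_rate / m = 4.800000
Periods per year m = 1; per-period yield y/m = 0.064000
Number of cashflows N = 7
Cashflows (t years, CF_t, discount factor 1/(1+y/m)^(m*t), PV):
  t = 1.0000: CF_t = 4.800000, DF = 0.939850, PV = 4.511278
  t = 2.0000: CF_t = 4.800000, DF = 0.883317, PV = 4.239923
  t = 3.0000: CF_t = 4.800000, DF = 0.830185, PV = 3.984890
  t = 4.0000: CF_t = 4.800000, DF = 0.780249, PV = 3.745198
  t = 5.0000: CF_t = 4.800000, DF = 0.733317, PV = 3.519922
  t = 6.0000: CF_t = 4.800000, DF = 0.689208, PV = 3.308198
  t = 7.0000: CF_t = 104.800000, DF = 0.647752, PV = 67.884385
Price P = sum_t PV_t = 91.193794
First compute Macaulay numerator sum_t t * PV_t:
  t * PV_t at t = 1.0000: 4.511278
  t * PV_t at t = 2.0000: 8.479846
  t * PV_t at t = 3.0000: 11.954670
  t * PV_t at t = 4.0000: 14.980790
  t * PV_t at t = 5.0000: 17.599612
  t * PV_t at t = 6.0000: 19.849187
  t * PV_t at t = 7.0000: 475.190694
Macaulay duration D = 552.566078 / 91.193794 = 6.059251
Modified duration = D / (1 + y/m) = 6.059251 / (1 + 0.064000) = 5.694785


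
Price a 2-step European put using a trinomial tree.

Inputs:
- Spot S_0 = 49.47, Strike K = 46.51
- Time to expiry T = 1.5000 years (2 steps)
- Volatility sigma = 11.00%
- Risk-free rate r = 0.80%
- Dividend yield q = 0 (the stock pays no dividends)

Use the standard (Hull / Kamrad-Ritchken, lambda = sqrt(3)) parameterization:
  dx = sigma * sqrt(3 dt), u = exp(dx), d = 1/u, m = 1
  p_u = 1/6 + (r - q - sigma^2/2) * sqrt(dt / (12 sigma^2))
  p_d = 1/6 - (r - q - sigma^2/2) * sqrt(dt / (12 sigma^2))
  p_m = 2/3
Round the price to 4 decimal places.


dt = T/N = 0.750000; dx = sigma*sqrt(3*dt) = 0.165000
u = exp(dx) = 1.179393; d = 1/u = 0.847894
p_u = 0.171098, p_m = 0.666667, p_d = 0.162235
Discount per step: exp(-r*dt) = 0.994018
Stock lattice S(k, j) with j the centered position index:
  k=0: S(0,+0) = 49.4700
  k=1: S(1,-1) = 41.9453; S(1,+0) = 49.4700; S(1,+1) = 58.3446
  k=2: S(2,-2) = 35.5652; S(2,-1) = 41.9453; S(2,+0) = 49.4700; S(2,+1) = 58.3446; S(2,+2) = 68.8112
Terminal payoffs V(N, j) = max(K - S_T, 0):
  V(2,-2) = 10.944843; V(2,-1) = 4.564698; V(2,+0) = 0.000000; V(2,+1) = 0.000000; V(2,+2) = 0.000000
Backward induction: V(k, j) = exp(-r*dt) * [p_u * V(k+1, j+1) + p_m * V(k+1, j) + p_d * V(k+1, j-1)]
  V(1,-1) = exp(-r*dt) * [p_u*0.000000 + p_m*4.564698 + p_d*10.944843] = 4.789941
  V(1,+0) = exp(-r*dt) * [p_u*0.000000 + p_m*0.000000 + p_d*4.564698] = 0.736123
  V(1,+1) = exp(-r*dt) * [p_u*0.000000 + p_m*0.000000 + p_d*0.000000] = 0.000000
  V(0,+0) = exp(-r*dt) * [p_u*0.000000 + p_m*0.736123 + p_d*4.789941] = 1.260260

Answer: Price = V(0,0) = 1.2603


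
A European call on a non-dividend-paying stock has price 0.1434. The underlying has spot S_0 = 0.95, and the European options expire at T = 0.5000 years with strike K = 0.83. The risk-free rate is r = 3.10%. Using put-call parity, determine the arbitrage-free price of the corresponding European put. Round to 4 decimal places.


Put-call parity: C - P = S_0 * exp(-qT) - K * exp(-rT).
S_0 * exp(-qT) = 0.9500 * 1.00000000 = 0.95000000
K * exp(-rT) = 0.8300 * 0.98461951 = 0.81723419
P = C - S*exp(-qT) + K*exp(-rT)
P = 0.1434 - 0.95000000 + 0.81723419 = 0.0106

Answer: Put price = 0.0106


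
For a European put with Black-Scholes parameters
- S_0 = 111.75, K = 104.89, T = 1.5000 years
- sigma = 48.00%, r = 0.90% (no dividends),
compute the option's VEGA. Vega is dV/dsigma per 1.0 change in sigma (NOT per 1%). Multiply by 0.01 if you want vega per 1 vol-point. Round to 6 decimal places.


d1 = 0.4246667635; d2 = -0.1632107748
phi(d1) = 0.3645434744; exp(-qT) = 1.0000000000; exp(-rT) = 0.9865907163
Vega = S * exp(-qT) * phi(d1) * sqrt(T) = 111.7500 * 1.0000000000 * 0.3645434744 * 1.2247448714 = 49.893330

Answer: Vega = 49.893330


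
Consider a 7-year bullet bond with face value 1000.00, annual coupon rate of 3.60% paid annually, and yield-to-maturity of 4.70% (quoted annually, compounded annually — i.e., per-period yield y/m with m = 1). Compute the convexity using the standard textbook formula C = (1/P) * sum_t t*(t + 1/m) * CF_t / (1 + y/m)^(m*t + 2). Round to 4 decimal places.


Answer: Convexity = 44.1785

Derivation:
Coupon per period c = face * coupon_rate / m = 36.000000
Periods per year m = 1; per-period yield y/m = 0.047000
Number of cashflows N = 7
Cashflows (t years, CF_t, discount factor 1/(1+y/m)^(m*t), PV):
  t = 1.0000: CF_t = 36.000000, DF = 0.955110, PV = 34.383954
  t = 2.0000: CF_t = 36.000000, DF = 0.912235, PV = 32.840453
  t = 3.0000: CF_t = 36.000000, DF = 0.871284, PV = 31.366240
  t = 4.0000: CF_t = 36.000000, DF = 0.832172, PV = 29.958204
  t = 5.0000: CF_t = 36.000000, DF = 0.794816, PV = 28.613375
  t = 6.0000: CF_t = 36.000000, DF = 0.759137, PV = 27.328916
  t = 7.0000: CF_t = 1036.000000, DF = 0.725059, PV = 751.160917
Price P = sum_t PV_t = 935.652060
Convexity numerator sum_t t*(t + 1/m) * CF_t / (1+y/m)^(m*t + 2):
  t = 1.0000: term = 62.732479
  t = 2.0000: term = 179.749224
  t = 3.0000: term = 343.360505
  t = 4.0000: term = 546.578326
  t = 5.0000: term = 783.063505
  t = 6.0000: term = 1047.076319
  t = 7.0000: term = 38373.167318
Convexity = (1/P) * sum = 41335.727676 / 935.652060 = 44.178525


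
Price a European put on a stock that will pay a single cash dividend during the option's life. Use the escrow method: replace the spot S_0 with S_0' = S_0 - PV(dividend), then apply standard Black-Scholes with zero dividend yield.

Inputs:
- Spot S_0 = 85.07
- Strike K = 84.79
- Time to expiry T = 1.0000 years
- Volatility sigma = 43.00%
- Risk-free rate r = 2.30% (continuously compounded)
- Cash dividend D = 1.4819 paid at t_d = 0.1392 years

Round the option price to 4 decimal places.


Answer: Price = 13.8056

Derivation:
PV(D) = D * exp(-r * t_d) = 1.4819 * 0.99680352 = 1.47716314
S_0' = S_0 - PV(D) = 85.0700 - 1.47716314 = 83.59283686
d1 = (ln(S_0'/K) + (r + sigma^2/2)*T) / (sigma*sqrt(T)) = 0.23541912
d2 = d1 - sigma*sqrt(T) = -0.19458088
exp(-rT) = 0.97726248
N(-d1) = 0.40694172; N(-d2) = 0.57713946
P = K * exp(-rT) * N(-d2) - S_0' * N(-d1) = 84.7900 * 0.97726248 * 0.57713946 - 83.59283686 * 0.40694172 = 13.8056


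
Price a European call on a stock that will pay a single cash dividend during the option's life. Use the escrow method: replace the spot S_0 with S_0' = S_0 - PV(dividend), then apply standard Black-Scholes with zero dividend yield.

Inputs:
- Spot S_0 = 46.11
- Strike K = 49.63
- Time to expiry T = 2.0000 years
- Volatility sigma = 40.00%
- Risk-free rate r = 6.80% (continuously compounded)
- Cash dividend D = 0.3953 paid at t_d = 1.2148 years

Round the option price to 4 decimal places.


PV(D) = D * exp(-r * t_d) = 0.3953 * 0.92071347 = 0.36395803
S_0' = S_0 - PV(D) = 46.1100 - 0.36395803 = 45.74604197
d1 = (ln(S_0'/K) + (r + sigma^2/2)*T) / (sigma*sqrt(T)) = 0.37920331
d2 = d1 - sigma*sqrt(T) = -0.18648212
exp(-rT) = 0.87284263
N(d1) = 0.64773155; N(d2) = 0.42603335
C = S_0' * N(d1) - K * exp(-rT) * N(d2) = 45.74604197 * 0.64773155 - 49.6300 * 0.87284263 * 0.42603335 = 11.1757

Answer: Price = 11.1757


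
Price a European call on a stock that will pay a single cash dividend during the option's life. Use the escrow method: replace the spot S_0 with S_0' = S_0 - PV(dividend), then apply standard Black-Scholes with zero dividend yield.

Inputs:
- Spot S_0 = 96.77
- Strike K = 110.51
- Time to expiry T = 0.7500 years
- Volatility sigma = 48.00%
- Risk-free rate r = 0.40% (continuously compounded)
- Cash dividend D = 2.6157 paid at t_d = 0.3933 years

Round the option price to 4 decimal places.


PV(D) = D * exp(-r * t_d) = 2.6157 * 0.99842804 = 2.61158822
S_0' = S_0 - PV(D) = 96.7700 - 2.61158822 = 94.15841178
d1 = (ln(S_0'/K) + (r + sigma^2/2)*T) / (sigma*sqrt(T)) = -0.17014373
d2 = d1 - sigma*sqrt(T) = -0.58583592
exp(-rT) = 0.99700450
N(d1) = 0.43244855; N(d2) = 0.27899289
C = S_0' * N(d1) - K * exp(-rT) * N(d2) = 94.15841178 * 0.43244855 - 110.5100 * 0.99700450 * 0.27899289 = 9.9795

Answer: Price = 9.9795


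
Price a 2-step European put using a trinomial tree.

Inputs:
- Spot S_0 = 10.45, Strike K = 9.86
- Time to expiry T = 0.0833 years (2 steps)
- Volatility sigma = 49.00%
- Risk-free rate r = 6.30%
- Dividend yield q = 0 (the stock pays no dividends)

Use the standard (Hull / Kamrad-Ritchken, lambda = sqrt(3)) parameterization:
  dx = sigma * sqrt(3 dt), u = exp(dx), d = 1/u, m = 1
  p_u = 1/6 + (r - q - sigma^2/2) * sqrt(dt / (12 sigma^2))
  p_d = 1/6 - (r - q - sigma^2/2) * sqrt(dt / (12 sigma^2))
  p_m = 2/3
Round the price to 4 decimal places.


dt = T/N = 0.041650; dx = sigma*sqrt(3*dt) = 0.173207
u = exp(dx) = 1.189112; d = 1/u = 0.840964
p_u = 0.159807, p_m = 0.666667, p_d = 0.173526
Discount per step: exp(-r*dt) = 0.997379
Stock lattice S(k, j) with j the centered position index:
  k=0: S(0,+0) = 10.4500
  k=1: S(1,-1) = 8.7881; S(1,+0) = 10.4500; S(1,+1) = 12.4262
  k=2: S(2,-2) = 7.3905; S(2,-1) = 8.7881; S(2,+0) = 10.4500; S(2,+1) = 12.4262; S(2,+2) = 14.7762
Terminal payoffs V(N, j) = max(K - S_T, 0):
  V(2,-2) = 2.469548; V(2,-1) = 1.071927; V(2,+0) = 0.000000; V(2,+1) = 0.000000; V(2,+2) = 0.000000
Backward induction: V(k, j) = exp(-r*dt) * [p_u * V(k+1, j+1) + p_m * V(k+1, j) + p_d * V(k+1, j-1)]
  V(1,-1) = exp(-r*dt) * [p_u*0.000000 + p_m*1.071927 + p_d*2.469548] = 1.140153
  V(1,+0) = exp(-r*dt) * [p_u*0.000000 + p_m*0.000000 + p_d*1.071927] = 0.185520
  V(1,+1) = exp(-r*dt) * [p_u*0.000000 + p_m*0.000000 + p_d*0.000000] = 0.000000
  V(0,+0) = exp(-r*dt) * [p_u*0.000000 + p_m*0.185520 + p_d*1.140153] = 0.320683

Answer: Price = V(0,0) = 0.3207


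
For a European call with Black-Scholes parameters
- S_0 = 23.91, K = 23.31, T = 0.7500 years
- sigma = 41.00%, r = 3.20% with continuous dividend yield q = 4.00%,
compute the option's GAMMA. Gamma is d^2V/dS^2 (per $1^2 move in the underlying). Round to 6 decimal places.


Answer: Gamma = 0.044389

Derivation:
d1 = 0.2322126114; d2 = -0.1228578042
phi(d1) = 0.3883299626; exp(-qT) = 0.9704455335; exp(-rT) = 0.9762857098
Gamma = exp(-qT) * phi(d1) / (S * sigma * sqrt(T)) = 0.9704455335 * 0.3883299626 / (23.9100 * 0.4100 * 0.8660254038) = 0.044389


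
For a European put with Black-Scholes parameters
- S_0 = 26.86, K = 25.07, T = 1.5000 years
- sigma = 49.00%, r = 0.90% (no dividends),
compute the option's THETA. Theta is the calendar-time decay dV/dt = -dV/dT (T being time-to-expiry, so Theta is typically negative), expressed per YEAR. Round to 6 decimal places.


d1 = 0.4374776665; d2 = -0.1626473205
phi(d1) = 0.3625358592; exp(-qT) = 1.0000000000; exp(-rT) = 0.9865907163
Theta = -S*exp(-qT)*phi(d1)*sigma/(2*sqrt(T)) + r*K*exp(-rT)*N(-d2) - q*S*exp(-qT)*N(-d1)
N(-d1) = 0.3308824847; N(-d2) = 0.5646019367; sqrt(T) = 1.2247448714
Term 1 = -26.8600 * 1.0000000000 * 0.3625358592 * 0.4900 / (2 * 1.2247448714) = -1.9479483314
Term 2 = 0.0090 * 25.0700 * 0.9865907163 * 0.5646019367 = 0.1256829111
Term 3 = 0 (no dividend yield, q = 0)
Theta = -1.9479483314 + (0.1256829111) + (0.0000000000) = -1.822265

Answer: Theta = -1.822265


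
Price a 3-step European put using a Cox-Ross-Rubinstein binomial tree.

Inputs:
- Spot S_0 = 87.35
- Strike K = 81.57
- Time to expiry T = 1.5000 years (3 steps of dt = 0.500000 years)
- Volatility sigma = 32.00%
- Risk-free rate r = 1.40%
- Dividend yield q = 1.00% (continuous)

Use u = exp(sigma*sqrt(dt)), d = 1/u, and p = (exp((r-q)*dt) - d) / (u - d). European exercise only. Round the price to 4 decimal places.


Answer: Price = V(0,0) = 10.9107

Derivation:
dt = T/N = 0.500000
u = exp(sigma*sqrt(dt)) = 1.253919; d = 1/u = 0.797499
p = (exp((r-q)*dt) - d) / (u - d) = 0.448058
Discount per step: exp(-r*dt) = 0.993024
Stock lattice S(k, i) with i counting down-moves:
  k=0: S(0,0) = 87.3500
  k=1: S(1,0) = 109.5299; S(1,1) = 69.6616
  k=2: S(2,0) = 137.3416; S(2,1) = 87.3500; S(2,2) = 55.5551
  k=3: S(3,0) = 172.2153; S(3,1) = 109.5299; S(3,2) = 69.6616; S(3,3) = 44.3051
Terminal payoffs V(N, i) = max(K - S_T, 0):
  V(3,0) = 0.000000; V(3,1) = 0.000000; V(3,2) = 11.908426; V(3,3) = 37.264868
Backward induction: V(k, i) = exp(-r*dt) * [p * V(k+1, i) + (1-p) * V(k+1, i+1)].
  V(2,0) = exp(-r*dt) * [p*0.000000 + (1-p)*0.000000] = 0.000000
  V(2,1) = exp(-r*dt) * [p*0.000000 + (1-p)*11.908426] = 6.526913
  V(2,2) = exp(-r*dt) * [p*11.908426 + (1-p)*37.264868] = 25.723021
  V(1,0) = exp(-r*dt) * [p*0.000000 + (1-p)*6.526913] = 3.577349
  V(1,1) = exp(-r*dt) * [p*6.526913 + (1-p)*25.723021] = 17.002617
  V(0,0) = exp(-r*dt) * [p*3.577349 + (1-p)*17.002617] = 10.910677


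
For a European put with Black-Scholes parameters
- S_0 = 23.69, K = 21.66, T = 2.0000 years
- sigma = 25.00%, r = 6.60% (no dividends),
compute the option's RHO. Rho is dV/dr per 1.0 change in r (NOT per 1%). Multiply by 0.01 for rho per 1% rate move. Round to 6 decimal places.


d1 = 0.8035159163; d2 = 0.4499625257
phi(d1) = 0.2888760871; exp(-qT) = 1.0000000000; exp(-rT) = 0.8763409951
N(-d2) = 0.3263687309
Rho = -K*T*exp(-rT)*N(-d2) = -21.6600 * 2.0000 * 0.8763409951 * 0.3263687309 = -12.389966

Answer: Rho = -12.389966


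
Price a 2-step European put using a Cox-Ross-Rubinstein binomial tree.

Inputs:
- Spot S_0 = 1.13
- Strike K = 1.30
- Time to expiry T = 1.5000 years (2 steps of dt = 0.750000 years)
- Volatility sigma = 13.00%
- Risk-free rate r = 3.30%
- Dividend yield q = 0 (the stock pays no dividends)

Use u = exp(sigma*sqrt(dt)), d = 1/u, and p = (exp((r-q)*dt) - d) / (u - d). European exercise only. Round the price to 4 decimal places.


dt = T/N = 0.750000
u = exp(sigma*sqrt(dt)) = 1.119165; d = 1/u = 0.893523
p = (exp((r-q)*dt) - d) / (u - d) = 0.582939
Discount per step: exp(-r*dt) = 0.975554
Stock lattice S(k, i) with i counting down-moves:
  k=0: S(0,0) = 1.1300
  k=1: S(1,0) = 1.2647; S(1,1) = 1.0097
  k=2: S(2,0) = 1.4154; S(2,1) = 1.1300; S(2,2) = 0.9022
Terminal payoffs V(N, i) = max(K - S_T, 0):
  V(2,0) = 0.000000; V(2,1) = 0.170000; V(2,2) = 0.397827
Backward induction: V(k, i) = exp(-r*dt) * [p * V(k+1, i) + (1-p) * V(k+1, i+1)].
  V(1,0) = exp(-r*dt) * [p*0.000000 + (1-p)*0.170000] = 0.069167
  V(1,1) = exp(-r*dt) * [p*0.170000 + (1-p)*0.397827] = 0.258539
  V(0,0) = exp(-r*dt) * [p*0.069167 + (1-p)*0.258539] = 0.144525

Answer: Price = V(0,0) = 0.1445


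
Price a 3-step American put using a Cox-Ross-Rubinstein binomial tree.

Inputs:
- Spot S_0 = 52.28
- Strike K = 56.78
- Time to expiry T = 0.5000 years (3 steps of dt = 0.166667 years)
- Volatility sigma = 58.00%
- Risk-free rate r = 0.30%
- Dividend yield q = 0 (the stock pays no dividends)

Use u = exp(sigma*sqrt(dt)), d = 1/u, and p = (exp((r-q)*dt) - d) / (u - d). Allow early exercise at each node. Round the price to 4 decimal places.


dt = T/N = 0.166667
u = exp(sigma*sqrt(dt)) = 1.267167; d = 1/u = 0.789162
p = (exp((r-q)*dt) - d) / (u - d) = 0.442125
Discount per step: exp(-r*dt) = 0.999500
Stock lattice S(k, i) with i counting down-moves:
  k=0: S(0,0) = 52.2800
  k=1: S(1,0) = 66.2475; S(1,1) = 41.2574
  k=2: S(2,0) = 83.9467; S(2,1) = 52.2800; S(2,2) = 32.5587
  k=3: S(3,0) = 106.3745; S(3,1) = 66.2475; S(3,2) = 41.2574; S(3,3) = 25.6941
Terminal payoffs V(N, i) = max(K - S_T, 0):
  V(3,0) = 0.000000; V(3,1) = 0.000000; V(3,2) = 15.522625; V(3,3) = 31.085888
Backward induction: V(k, i) = exp(-r*dt) * [p * V(k+1, i) + (1-p) * V(k+1, i+1)]; then take max(V_cont, immediate exercise) for American.
  V(2,0) = exp(-r*dt) * [p*0.000000 + (1-p)*0.000000] = 0.000000; exercise = 0.000000; V(2,0) = max -> 0.000000
  V(2,1) = exp(-r*dt) * [p*0.000000 + (1-p)*15.522625] = 8.655351; exercise = 4.500000; V(2,1) = max -> 8.655351
  V(2,2) = exp(-r*dt) * [p*15.522625 + (1-p)*31.085888] = 24.192876; exercise = 24.221259; V(2,2) = max -> 24.221259
  V(1,0) = exp(-r*dt) * [p*0.000000 + (1-p)*8.655351] = 4.826188; exercise = 0.000000; V(1,0) = max -> 4.826188
  V(1,1) = exp(-r*dt) * [p*8.655351 + (1-p)*24.221259] = 17.330510; exercise = 15.522625; V(1,1) = max -> 17.330510
  V(0,0) = exp(-r*dt) * [p*4.826188 + (1-p)*17.330510] = 11.796133; exercise = 4.500000; V(0,0) = max -> 11.796133

Answer: Price = V(0,0) = 11.7961


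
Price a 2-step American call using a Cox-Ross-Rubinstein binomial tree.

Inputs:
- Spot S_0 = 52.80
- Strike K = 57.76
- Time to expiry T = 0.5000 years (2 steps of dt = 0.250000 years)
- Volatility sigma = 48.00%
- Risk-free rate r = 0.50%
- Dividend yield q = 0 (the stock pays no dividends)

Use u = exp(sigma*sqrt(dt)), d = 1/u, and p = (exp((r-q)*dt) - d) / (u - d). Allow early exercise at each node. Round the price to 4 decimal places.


dt = T/N = 0.250000
u = exp(sigma*sqrt(dt)) = 1.271249; d = 1/u = 0.786628
p = (exp((r-q)*dt) - d) / (u - d) = 0.442867
Discount per step: exp(-r*dt) = 0.998751
Stock lattice S(k, i) with i counting down-moves:
  k=0: S(0,0) = 52.8000
  k=1: S(1,0) = 67.1220; S(1,1) = 41.5340
  k=2: S(2,0) = 85.3287; S(2,1) = 52.8000; S(2,2) = 32.6718
Terminal payoffs V(N, i) = max(S_T - K, 0):
  V(2,0) = 27.568728; V(2,1) = 0.000000; V(2,2) = 0.000000
Backward induction: V(k, i) = exp(-r*dt) * [p * V(k+1, i) + (1-p) * V(k+1, i+1)]; then take max(V_cont, immediate exercise) for American.
  V(1,0) = exp(-r*dt) * [p*27.568728 + (1-p)*0.000000] = 12.194036; exercise = 9.361955; V(1,0) = max -> 12.194036
  V(1,1) = exp(-r*dt) * [p*0.000000 + (1-p)*0.000000] = 0.000000; exercise = 0.000000; V(1,1) = max -> 0.000000
  V(0,0) = exp(-r*dt) * [p*12.194036 + (1-p)*0.000000] = 5.393594; exercise = 0.000000; V(0,0) = max -> 5.393594

Answer: Price = V(0,0) = 5.3936


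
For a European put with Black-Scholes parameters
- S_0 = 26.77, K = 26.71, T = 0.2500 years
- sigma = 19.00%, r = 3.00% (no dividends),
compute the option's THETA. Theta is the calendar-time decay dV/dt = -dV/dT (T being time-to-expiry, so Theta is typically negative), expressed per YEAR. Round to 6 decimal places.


Answer: Theta = -1.626227

Derivation:
d1 = 0.1500666359; d2 = 0.0550666359
phi(d1) = 0.3944753871; exp(-qT) = 1.0000000000; exp(-rT) = 0.9925280548
Theta = -S*exp(-qT)*phi(d1)*sigma/(2*sqrt(T)) + r*K*exp(-rT)*N(-d2) - q*S*exp(-qT)*N(-d1)
N(-d1) = 0.4403560213; N(-d2) = 0.4780426882; sqrt(T) = 0.5000000000
Term 1 = -26.7700 * 1.0000000000 * 0.3944753871 * 0.1900 / (2 * 0.5000000000) = -2.0064201614
Term 2 = 0.0300 * 26.7100 * 0.9925280548 * 0.4780426882 = 0.3801934356
Term 3 = 0 (no dividend yield, q = 0)
Theta = -2.0064201614 + (0.3801934356) + (0.0000000000) = -1.626227


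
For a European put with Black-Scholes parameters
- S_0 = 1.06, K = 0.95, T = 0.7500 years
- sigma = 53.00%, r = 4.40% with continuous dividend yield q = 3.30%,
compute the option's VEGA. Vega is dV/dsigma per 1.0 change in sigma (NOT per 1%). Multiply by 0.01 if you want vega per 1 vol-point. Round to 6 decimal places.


Answer: Vega = 0.317448

Derivation:
d1 = 0.4861718521; d2 = 0.0271783881
phi(d1) = 0.3544740746; exp(-qT) = 0.9755537700; exp(-rT) = 0.9675385596
Vega = S * exp(-qT) * phi(d1) * sqrt(T) = 1.0600 * 0.9755537700 * 0.3544740746 * 0.8660254038 = 0.317448
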